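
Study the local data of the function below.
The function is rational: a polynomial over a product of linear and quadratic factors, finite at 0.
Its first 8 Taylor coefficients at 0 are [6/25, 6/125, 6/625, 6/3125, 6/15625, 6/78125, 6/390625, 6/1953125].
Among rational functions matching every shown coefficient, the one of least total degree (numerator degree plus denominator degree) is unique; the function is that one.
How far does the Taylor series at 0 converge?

No rational of total degree below 1 reproduces all 8 coefficients; solving the [0/1] Pade equations on them gives f(h) = -6/(5*(h - 5)), whose expansion matches every shown term.
Denominator factor (h - 5): pole of order 1 at 5, modulus 5.
The radius of convergence is the smallest modulus among the singular points: 5.

The radius of convergence is 5.


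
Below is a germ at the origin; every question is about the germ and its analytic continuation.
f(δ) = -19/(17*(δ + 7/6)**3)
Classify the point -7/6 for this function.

The denominator factor δ + 7/6 vanishes at -7/6 and appears to the power 3; the numerator there equals -19/17, nonzero, and no other factor vanishes.
Hence a pole whose order is the multiplicity, 3.

The point is a pole of order 3.


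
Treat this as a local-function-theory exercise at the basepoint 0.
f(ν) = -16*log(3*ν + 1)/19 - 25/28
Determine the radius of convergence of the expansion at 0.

The radius of convergence is 1/3.

Branch term (-16/19)*log(1 - ν/(-1/3)): its argument vanishes at ν = -1/3, a logarithmic branch point, modulus 1/3.
The radius of convergence is the smallest modulus among the singular points: 1/3.


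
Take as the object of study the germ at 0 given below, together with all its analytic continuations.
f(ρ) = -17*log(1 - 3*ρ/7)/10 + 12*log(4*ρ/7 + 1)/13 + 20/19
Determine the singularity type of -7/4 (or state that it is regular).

The term (12/13)*log(1 - ρ/(-7/4)) has argument 1 - -7/4/(-7/4) = 0 at -7/4: a logarithmic (infinitely-sheeted) branch point; the remaining terms are analytic or single-valued there.

The point is a logarithmic branch point.


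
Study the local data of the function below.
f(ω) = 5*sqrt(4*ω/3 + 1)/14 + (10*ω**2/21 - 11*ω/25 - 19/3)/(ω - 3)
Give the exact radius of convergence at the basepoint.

Denominator factor (ω - 3): pole of order 1 at 3, modulus 3.
Branch term (5/14)*sqrt(1 - ω/(-3/4)): its argument vanishes at ω = -3/4, a square-root branch point, modulus 3/4.
The radius of convergence is the smallest modulus among the singular points: 3/4.

The radius of convergence is 3/4.


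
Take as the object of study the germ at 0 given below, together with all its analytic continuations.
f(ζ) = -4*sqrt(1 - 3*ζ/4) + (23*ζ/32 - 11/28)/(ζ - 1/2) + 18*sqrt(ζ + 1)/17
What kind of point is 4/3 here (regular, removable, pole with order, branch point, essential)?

The term (-4)*sqrt(1 - ζ/(4/3)) has argument 1 - 4/3/(4/3) = 0 at 4/3: a square-root (algebraic, two-sheeted) branch point; the remaining terms are analytic or single-valued there.

The point is an algebraic (square-root) branch point.


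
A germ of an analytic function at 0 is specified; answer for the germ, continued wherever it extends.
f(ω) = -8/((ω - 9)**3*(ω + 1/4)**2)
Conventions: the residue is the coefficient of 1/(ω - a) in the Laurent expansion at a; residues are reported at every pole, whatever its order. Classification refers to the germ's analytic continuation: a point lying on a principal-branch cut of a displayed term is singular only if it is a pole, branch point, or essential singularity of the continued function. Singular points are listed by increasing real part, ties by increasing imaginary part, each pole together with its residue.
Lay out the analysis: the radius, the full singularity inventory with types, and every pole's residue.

Radius of convergence at 0: 1/4.
At -1/4: a pole of order 2; residue 6144/1874161.
At 9: a pole of order 3; residue -6144/1874161.

Denominator factor (ω - 9)^3: pole of order 3 at 9, modulus 9.
Denominator factor (ω + 1/4)^2: pole of order 2 at -1/4, modulus 1/4.
The radius of convergence is the smallest modulus among the singular points: 1/4.
At the order-2 pole -1/4 set g(ω) = (ω - (-1/4))^2*f(ω) = -8/(ω - 9)**3.
Order-2 pole: residue = g'(a); g'(-1/4) = 6144/1874161, so the residue is 6144/1874161.
At the order-3 pole 9 set g(ω) = (ω - (9))^3*f(ω) = -8/(ω + 1/4)**2.
Order-3 pole: residue = g''(a)/2; g''(9) = -12288/1874161, so the residue is -6144/1874161.
List the singular points by increasing real part (a conjugate pair: the negative imaginary part first).


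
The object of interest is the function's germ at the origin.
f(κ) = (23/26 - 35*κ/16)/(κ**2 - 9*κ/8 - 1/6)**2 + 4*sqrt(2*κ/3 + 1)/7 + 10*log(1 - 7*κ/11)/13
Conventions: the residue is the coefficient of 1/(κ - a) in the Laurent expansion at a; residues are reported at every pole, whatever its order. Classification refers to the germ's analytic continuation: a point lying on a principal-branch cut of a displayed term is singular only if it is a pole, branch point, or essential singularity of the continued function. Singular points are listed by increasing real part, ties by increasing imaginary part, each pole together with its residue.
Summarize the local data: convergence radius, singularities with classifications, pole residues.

Denominator factor (κ**2 - 9*κ/8 - 1/6)^2: discriminant 371/192, real irrational roots 9/16 + (1/48)*sqrt(1113) and 9/16 - (1/48)*sqrt(1113); poles of order 2, moduli 9/16 + (1/48)*sqrt(1113) and -9/16 + (1/48)*sqrt(1113).
Branch term (10/13)*log(1 - κ/(11/7)): its argument vanishes at κ = 11/7, a logarithmic branch point, modulus 11/7.
Branch term (4/7)*sqrt(1 - κ/(-3/2)): its argument vanishes at κ = -3/2, a square-root branch point, modulus 3/2.
The radius of convergence is the smallest modulus among the singular points: -9/16 + (1/48)*sqrt(1113).
The branch terms are analytic at 9/16 - (1/48)*sqrt(1113) and contribute nothing to the residue; only the rational part matters.
The factor κ**2 - 9*κ/8 - 1/6 splits as (κ - a)(κ - a') with a = 9/16 - (1/48)*sqrt(1113), a' = 9/16 + (1/48)*sqrt(1113). At the order-2 pole a set g(κ) = (κ - a)^2*(rational part) = [23/26 - 35*κ/16] / (κ - a')^2.
Order-2 pole: residue = g'(a); g'(9/16 - (1/48)*sqrt(1113)) = -(13812/1789333)*sqrt(1113), so the residue is -(13812/1789333)*sqrt(1113).
The branch terms are analytic at 9/16 + (1/48)*sqrt(1113) and contribute nothing to the residue; only the rational part matters.
The factor κ**2 - 9*κ/8 - 1/6 splits as (κ - a)(κ - a') with a = 9/16 + (1/48)*sqrt(1113), a' = 9/16 - (1/48)*sqrt(1113). At the order-2 pole a set g(κ) = (κ - a)^2*(rational part) = [23/26 - 35*κ/16] / (κ - a')^2.
Order-2 pole: residue = g'(a); g'(9/16 + (1/48)*sqrt(1113)) = (13812/1789333)*sqrt(1113), so the residue is (13812/1789333)*sqrt(1113).
List the singular points by increasing real part (a conjugate pair: the negative imaginary part first).

Radius of convergence at 0: -9/16 + (1/48)*sqrt(1113).
At -3/2: an algebraic (square-root) branch point.
At 9/16 - (1/48)*sqrt(1113): a pole of order 2; residue -(13812/1789333)*sqrt(1113).
At 9/16 + (1/48)*sqrt(1113): a pole of order 2; residue (13812/1789333)*sqrt(1113).
At 11/7: a logarithmic branch point.


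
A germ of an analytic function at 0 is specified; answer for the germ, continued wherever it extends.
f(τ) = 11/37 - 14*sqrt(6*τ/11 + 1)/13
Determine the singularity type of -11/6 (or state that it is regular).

The point is an algebraic (square-root) branch point.

The term (-14/13)*sqrt(1 - τ/(-11/6)) has argument 1 - -11/6/(-11/6) = 0 at -11/6: a square-root (algebraic, two-sheeted) branch point; the remaining terms are analytic or single-valued there.


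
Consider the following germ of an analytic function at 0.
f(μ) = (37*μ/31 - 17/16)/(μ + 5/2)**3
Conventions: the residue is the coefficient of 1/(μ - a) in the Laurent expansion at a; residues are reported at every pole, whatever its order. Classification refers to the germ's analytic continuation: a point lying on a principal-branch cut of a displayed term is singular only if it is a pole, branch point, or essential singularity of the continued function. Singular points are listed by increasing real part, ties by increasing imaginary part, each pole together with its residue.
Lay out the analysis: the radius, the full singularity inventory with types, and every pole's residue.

Radius of convergence at 0: 5/2.
At -5/2: a pole of order 3; residue 0.

Denominator factor (μ + 5/2)^3: pole of order 3 at -5/2, modulus 5/2.
The radius of convergence is the smallest modulus among the singular points: 5/2.
At the order-3 pole -5/2 set g(μ) = (μ - (-5/2))^3*f(μ) = 37*μ/31 - 17/16.
Order-3 pole: residue = g''(a)/2; g''(-5/2) = 0, so the residue is 0.


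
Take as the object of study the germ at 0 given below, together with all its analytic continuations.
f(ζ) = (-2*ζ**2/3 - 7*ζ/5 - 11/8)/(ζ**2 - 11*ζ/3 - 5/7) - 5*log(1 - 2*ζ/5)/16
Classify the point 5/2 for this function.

The point is a logarithmic branch point.

The term (-5/16)*log(1 - ζ/(5/2)) has argument 1 - 5/2/(5/2) = 0 at 5/2: a logarithmic (infinitely-sheeted) branch point; the remaining terms are analytic or single-valued there.


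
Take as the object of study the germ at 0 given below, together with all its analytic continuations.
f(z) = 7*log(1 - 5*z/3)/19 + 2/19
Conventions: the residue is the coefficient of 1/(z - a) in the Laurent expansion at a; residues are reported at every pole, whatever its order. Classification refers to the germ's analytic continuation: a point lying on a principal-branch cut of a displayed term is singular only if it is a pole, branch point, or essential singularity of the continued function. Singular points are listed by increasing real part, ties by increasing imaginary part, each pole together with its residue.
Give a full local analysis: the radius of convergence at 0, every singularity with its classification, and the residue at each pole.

Radius of convergence at 0: 3/5.
At 3/5: a logarithmic branch point.

Branch term (7/19)*log(1 - z/(3/5)): its argument vanishes at z = 3/5, a logarithmic branch point, modulus 3/5.
The radius of convergence is the smallest modulus among the singular points: 3/5.


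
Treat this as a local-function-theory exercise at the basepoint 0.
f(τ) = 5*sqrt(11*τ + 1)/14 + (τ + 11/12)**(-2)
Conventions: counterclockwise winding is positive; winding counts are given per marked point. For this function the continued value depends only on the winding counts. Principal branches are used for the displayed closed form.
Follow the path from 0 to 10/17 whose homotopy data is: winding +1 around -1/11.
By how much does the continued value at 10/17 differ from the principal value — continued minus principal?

Continued minus principal equals -(5/119)*sqrt(2159).

The rational part is single-valued and drops out of the difference; each branch term changes only by its own monodromy.
(5/14)*sqrt(1 - τ/(-1/11)): winding +1 is odd, the square root flips sign, contributing -2*(5/14)*sqrt(1 - (10/17)/(-1/11)) = -2*(5/14)*sqrt(127/17) = -(5/119)*sqrt(2159).
Summing the contributions at τ = 10/17 gives -(5/119)*sqrt(2159).


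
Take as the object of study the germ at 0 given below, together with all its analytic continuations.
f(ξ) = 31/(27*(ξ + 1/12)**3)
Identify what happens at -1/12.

The denominator factor ξ + 1/12 vanishes at -1/12 and appears to the power 3; the numerator there equals 31/27, nonzero, and no other factor vanishes.
Hence a pole whose order is the multiplicity, 3.

The point is a pole of order 3.


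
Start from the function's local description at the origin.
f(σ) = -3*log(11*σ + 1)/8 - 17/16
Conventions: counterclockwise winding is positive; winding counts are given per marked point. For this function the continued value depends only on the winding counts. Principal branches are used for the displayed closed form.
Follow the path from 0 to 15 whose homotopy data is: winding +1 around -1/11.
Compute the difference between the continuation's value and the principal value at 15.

Continued minus principal equals -(3/4)*pi*i.

The rational part is single-valued and drops out of the difference; each branch term changes only by its own monodromy.
(-3/8)*log(1 - σ/(-1/11)): each positive loop around -1/11 adds 2*pi*i to the log, so winding +1 contributes (-3/8)*(1)*2*pi*i = -(3/4)*pi*i.
Summing the contributions at σ = 15 gives -(3/4)*pi*i.


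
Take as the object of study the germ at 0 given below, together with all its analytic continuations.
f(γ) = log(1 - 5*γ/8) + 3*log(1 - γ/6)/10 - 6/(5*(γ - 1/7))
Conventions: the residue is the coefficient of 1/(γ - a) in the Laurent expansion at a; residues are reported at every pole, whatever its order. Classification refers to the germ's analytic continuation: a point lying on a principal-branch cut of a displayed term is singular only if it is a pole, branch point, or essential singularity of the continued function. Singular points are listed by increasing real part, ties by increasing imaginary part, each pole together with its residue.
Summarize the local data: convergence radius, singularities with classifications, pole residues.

Radius of convergence at 0: 1/7.
At 1/7: a pole of order 1; residue -6/5.
At 8/5: a logarithmic branch point.
At 6: a logarithmic branch point.

Denominator factor (γ - 1/7): pole of order 1 at 1/7, modulus 1/7.
Branch term (3/10)*log(1 - γ/(6)): its argument vanishes at γ = 6, a logarithmic branch point, modulus 6.
Branch term (1)*log(1 - γ/(8/5)): its argument vanishes at γ = 8/5, a logarithmic branch point, modulus 8/5.
The radius of convergence is the smallest modulus among the singular points: 1/7.
The branch terms are analytic at 1/7 and contribute nothing to the residue; only the rational part matters.
At the order-1 pole 1/7 set g(γ) = (γ - (1/7))*(rational part) = -6/5.
Simple pole: residue = g(a) at a = 1/7, which is -6/5.
List the singular points by increasing real part (a conjugate pair: the negative imaginary part first).


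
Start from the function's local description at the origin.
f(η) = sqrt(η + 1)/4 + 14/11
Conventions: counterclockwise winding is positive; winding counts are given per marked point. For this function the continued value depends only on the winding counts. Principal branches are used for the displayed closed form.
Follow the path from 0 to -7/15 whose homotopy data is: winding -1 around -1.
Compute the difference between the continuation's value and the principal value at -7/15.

Continued minus principal equals -(1/15)*sqrt(30).

The rational part is single-valued and drops out of the difference; each branch term changes only by its own monodromy.
(1/4)*sqrt(1 - η/(-1)): winding -1 is odd, the square root flips sign, contributing -2*(1/4)*sqrt(1 - (-7/15)/(-1)) = -2*(1/4)*sqrt(8/15) = -(1/15)*sqrt(30).
Summing the contributions at η = -7/15 gives -(1/15)*sqrt(30).


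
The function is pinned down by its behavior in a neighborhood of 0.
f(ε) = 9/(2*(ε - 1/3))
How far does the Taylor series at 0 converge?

The radius of convergence is 1/3.

Denominator factor (ε - 1/3): pole of order 1 at 1/3, modulus 1/3.
The radius of convergence is the smallest modulus among the singular points: 1/3.


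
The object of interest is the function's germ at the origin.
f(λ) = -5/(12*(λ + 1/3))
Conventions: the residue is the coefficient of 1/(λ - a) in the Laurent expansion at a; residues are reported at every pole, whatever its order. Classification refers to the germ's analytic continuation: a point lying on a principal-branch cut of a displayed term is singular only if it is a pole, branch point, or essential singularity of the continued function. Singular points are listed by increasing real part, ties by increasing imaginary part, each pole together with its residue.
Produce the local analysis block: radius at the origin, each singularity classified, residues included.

Radius of convergence at 0: 1/3.
At -1/3: a pole of order 1; residue -5/12.

Denominator factor (λ + 1/3): pole of order 1 at -1/3, modulus 1/3.
The radius of convergence is the smallest modulus among the singular points: 1/3.
At the order-1 pole -1/3 set g(λ) = (λ - (-1/3))*f(λ) = -5/12.
Simple pole: residue = g(a) at a = -1/3, which is -5/12.


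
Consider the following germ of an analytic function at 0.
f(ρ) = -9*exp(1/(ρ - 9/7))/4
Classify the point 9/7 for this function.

The exponent 1/(ρ - (9/7)) has a pole at 9/7, so exp(1/(ρ - (9/7))) takes every nonzero value near it: an essential singularity (not a pole of any order).

The point is an essential singularity.


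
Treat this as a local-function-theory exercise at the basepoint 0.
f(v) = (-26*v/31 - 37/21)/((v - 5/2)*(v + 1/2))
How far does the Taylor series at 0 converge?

The radius of convergence is 1/2.

Denominator factor (v - 5/2): pole of order 1 at 5/2, modulus 5/2.
Denominator factor (v + 1/2): pole of order 1 at -1/2, modulus 1/2.
The radius of convergence is the smallest modulus among the singular points: 1/2.


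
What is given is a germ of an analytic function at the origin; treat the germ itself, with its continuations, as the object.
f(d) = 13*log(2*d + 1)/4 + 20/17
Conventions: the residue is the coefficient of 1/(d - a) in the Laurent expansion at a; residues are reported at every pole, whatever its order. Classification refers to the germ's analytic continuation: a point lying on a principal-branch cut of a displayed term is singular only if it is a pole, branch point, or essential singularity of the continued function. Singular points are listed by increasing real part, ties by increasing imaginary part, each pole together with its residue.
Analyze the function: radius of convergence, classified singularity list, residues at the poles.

Radius of convergence at 0: 1/2.
At -1/2: a logarithmic branch point.

Branch term (13/4)*log(1 - d/(-1/2)): its argument vanishes at d = -1/2, a logarithmic branch point, modulus 1/2.
The radius of convergence is the smallest modulus among the singular points: 1/2.


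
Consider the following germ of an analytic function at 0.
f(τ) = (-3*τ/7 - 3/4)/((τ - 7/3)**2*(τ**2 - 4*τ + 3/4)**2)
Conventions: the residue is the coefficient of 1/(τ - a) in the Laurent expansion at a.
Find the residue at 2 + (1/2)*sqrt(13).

The residue is 600696/10100279 + (41506830/1706947151)*sqrt(13).

The factor τ**2 - 4*τ + 3/4 splits as (τ - a)(τ - a') with a = 2 + (1/2)*sqrt(13), a' = 2 - (1/2)*sqrt(13). At the order-2 pole a set g(τ) = (τ - a)^2*f(τ) = [(-3*τ/7 - 3/4)/(τ - 7/3)**2] / (τ - a')^2.
Order-2 pole: residue = g'(a); g'(2 + (1/2)*sqrt(13)) = 600696/10100279 + (41506830/1706947151)*sqrt(13), so the residue is 600696/10100279 + (41506830/1706947151)*sqrt(13).


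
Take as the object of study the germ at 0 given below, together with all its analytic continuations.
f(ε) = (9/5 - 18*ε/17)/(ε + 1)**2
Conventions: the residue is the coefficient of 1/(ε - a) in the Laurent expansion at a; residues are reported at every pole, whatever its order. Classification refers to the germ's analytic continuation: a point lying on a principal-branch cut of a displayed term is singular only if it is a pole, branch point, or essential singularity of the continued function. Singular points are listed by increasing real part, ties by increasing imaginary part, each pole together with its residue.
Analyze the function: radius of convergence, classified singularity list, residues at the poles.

Radius of convergence at 0: 1.
At -1: a pole of order 2; residue -18/17.

Denominator factor (ε + 1)^2: pole of order 2 at -1, modulus 1.
The radius of convergence is the smallest modulus among the singular points: 1.
At the order-2 pole -1 set g(ε) = (ε - (-1))^2*f(ε) = 9/5 - 18*ε/17.
Order-2 pole: residue = g'(a); g'(-1) = -18/17, so the residue is -18/17.


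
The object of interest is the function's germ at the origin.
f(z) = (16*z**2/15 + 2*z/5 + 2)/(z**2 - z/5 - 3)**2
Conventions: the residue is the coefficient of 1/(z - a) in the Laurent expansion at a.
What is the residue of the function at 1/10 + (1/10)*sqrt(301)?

The residue is (290/90601)*sqrt(301).

The factor z**2 - z/5 - 3 splits as (z - a)(z - a') with a = 1/10 + (1/10)*sqrt(301), a' = 1/10 - (1/10)*sqrt(301). At the order-2 pole a set g(z) = (z - a)^2*f(z) = [16*z**2/15 + 2*z/5 + 2] / (z - a')^2.
Order-2 pole: residue = g'(a); g'(1/10 + (1/10)*sqrt(301)) = (290/90601)*sqrt(301), so the residue is (290/90601)*sqrt(301).


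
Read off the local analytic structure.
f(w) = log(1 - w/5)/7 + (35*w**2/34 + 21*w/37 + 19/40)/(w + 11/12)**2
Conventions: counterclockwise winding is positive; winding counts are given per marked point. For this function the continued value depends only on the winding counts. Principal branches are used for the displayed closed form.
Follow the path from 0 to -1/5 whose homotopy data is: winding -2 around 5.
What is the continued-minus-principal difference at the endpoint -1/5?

Continued minus principal equals -(4/7)*pi*i.

The rational part is single-valued and drops out of the difference; each branch term changes only by its own monodromy.
(1/7)*log(1 - w/(5)): each positive loop around 5 adds 2*pi*i to the log, so winding -2 contributes (1/7)*(-2)*2*pi*i = -(4/7)*pi*i.
Summing the contributions at w = -1/5 gives -(4/7)*pi*i.


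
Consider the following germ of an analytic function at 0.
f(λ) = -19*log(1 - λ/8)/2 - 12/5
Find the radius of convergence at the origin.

The radius of convergence is 8.

Branch term (-19/2)*log(1 - λ/(8)): its argument vanishes at λ = 8, a logarithmic branch point, modulus 8.
The radius of convergence is the smallest modulus among the singular points: 8.


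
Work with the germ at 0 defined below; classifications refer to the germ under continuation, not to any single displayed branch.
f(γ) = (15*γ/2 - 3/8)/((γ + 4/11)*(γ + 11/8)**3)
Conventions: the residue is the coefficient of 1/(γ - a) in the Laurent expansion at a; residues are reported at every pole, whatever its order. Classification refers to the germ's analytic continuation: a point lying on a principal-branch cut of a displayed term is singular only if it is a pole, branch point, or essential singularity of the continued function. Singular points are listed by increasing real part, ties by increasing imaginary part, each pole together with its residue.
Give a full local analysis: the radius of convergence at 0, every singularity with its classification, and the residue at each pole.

Radius of convergence at 0: 4/11.
At -11/8: a pole of order 3; residue 2114112/704969.
At -4/11: a pole of order 1; residue -2114112/704969.

Denominator factor (γ + 11/8)^3: pole of order 3 at -11/8, modulus 11/8.
Denominator factor (γ + 4/11): pole of order 1 at -4/11, modulus 4/11.
The radius of convergence is the smallest modulus among the singular points: 4/11.
At the order-3 pole -11/8 set g(γ) = (γ - (-11/8))^3*f(γ) = (15*γ/2 - 3/8)/(γ + 4/11).
Order-3 pole: residue = g''(a)/2; g''(-11/8) = 4228224/704969, so the residue is 2114112/704969.
At the order-1 pole -4/11 set g(γ) = (γ - (-4/11))*f(γ) = (15*γ/2 - 3/8)/(γ + 11/8)**3.
Simple pole: residue = g(a) at a = -4/11, which is -2114112/704969.
List the singular points by increasing real part (a conjugate pair: the negative imaginary part first).


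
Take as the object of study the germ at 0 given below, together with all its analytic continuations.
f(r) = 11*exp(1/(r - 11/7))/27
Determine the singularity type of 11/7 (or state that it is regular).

The point is an essential singularity.

The exponent 1/(r - (11/7)) has a pole at 11/7, so exp(1/(r - (11/7))) takes every nonzero value near it: an essential singularity (not a pole of any order).


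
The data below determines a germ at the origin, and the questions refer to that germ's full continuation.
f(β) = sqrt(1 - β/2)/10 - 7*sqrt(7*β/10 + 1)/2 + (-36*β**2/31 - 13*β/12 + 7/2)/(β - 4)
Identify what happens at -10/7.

The point is an algebraic (square-root) branch point.

The term (-7/2)*sqrt(1 - β/(-10/7)) has argument 1 - -10/7/(-10/7) = 0 at -10/7: a square-root (algebraic, two-sheeted) branch point; the remaining terms are analytic or single-valued there.


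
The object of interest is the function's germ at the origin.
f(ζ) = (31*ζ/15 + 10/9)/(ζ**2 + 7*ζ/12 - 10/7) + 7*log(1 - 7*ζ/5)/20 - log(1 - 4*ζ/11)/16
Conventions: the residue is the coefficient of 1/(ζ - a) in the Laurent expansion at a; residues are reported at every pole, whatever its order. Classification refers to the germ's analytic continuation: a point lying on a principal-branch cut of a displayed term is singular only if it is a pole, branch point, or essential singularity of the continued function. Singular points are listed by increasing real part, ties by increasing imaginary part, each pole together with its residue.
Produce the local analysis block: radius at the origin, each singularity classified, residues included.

Radius of convergence at 0: 5/7.
At -7/24 - (1/168)*sqrt(42721): a pole of order 1; residue 31/30 - (61/61030)*sqrt(42721).
At 5/7: a logarithmic branch point.
At -7/24 + (1/168)*sqrt(42721): a pole of order 1; residue 31/30 + (61/61030)*sqrt(42721).
At 11/4: a logarithmic branch point.

Denominator factor (ζ**2 + 7*ζ/12 - 10/7): discriminant 6103/1008, real irrational roots -7/24 + (1/168)*sqrt(42721) and -7/24 - (1/168)*sqrt(42721); poles of order 1, moduli -7/24 + (1/168)*sqrt(42721) and 7/24 + (1/168)*sqrt(42721).
Branch term (-1/16)*log(1 - ζ/(11/4)): its argument vanishes at ζ = 11/4, a logarithmic branch point, modulus 11/4.
Branch term (7/20)*log(1 - ζ/(5/7)): its argument vanishes at ζ = 5/7, a logarithmic branch point, modulus 5/7.
The radius of convergence is the smallest modulus among the singular points: 5/7.
The branch terms are analytic at -7/24 - (1/168)*sqrt(42721) and contribute nothing to the residue; only the rational part matters.
The factor ζ**2 + 7*ζ/12 - 10/7 splits as (ζ - a)(ζ - a') with a = -7/24 - (1/168)*sqrt(42721), a' = -7/24 + (1/168)*sqrt(42721). At the order-1 pole a set g(ζ) = (ζ - a)*(rational part) = [31*ζ/15 + 10/9] / (ζ - a').
Simple pole: residue = g(a) at a = -7/24 - (1/168)*sqrt(42721), which is 31/30 - (61/61030)*sqrt(42721).
The branch terms are analytic at -7/24 + (1/168)*sqrt(42721) and contribute nothing to the residue; only the rational part matters.
The factor ζ**2 + 7*ζ/12 - 10/7 splits as (ζ - a)(ζ - a') with a = -7/24 + (1/168)*sqrt(42721), a' = -7/24 - (1/168)*sqrt(42721). At the order-1 pole a set g(ζ) = (ζ - a)*(rational part) = [31*ζ/15 + 10/9] / (ζ - a').
Simple pole: residue = g(a) at a = -7/24 + (1/168)*sqrt(42721), which is 31/30 + (61/61030)*sqrt(42721).
List the singular points by increasing real part (a conjugate pair: the negative imaginary part first).


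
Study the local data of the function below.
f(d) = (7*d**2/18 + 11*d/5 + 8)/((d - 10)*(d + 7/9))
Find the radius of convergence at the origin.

Denominator factor (d + 7/9): pole of order 1 at -7/9, modulus 7/9.
Denominator factor (d - 10): pole of order 1 at 10, modulus 10.
The radius of convergence is the smallest modulus among the singular points: 7/9.

The radius of convergence is 7/9.


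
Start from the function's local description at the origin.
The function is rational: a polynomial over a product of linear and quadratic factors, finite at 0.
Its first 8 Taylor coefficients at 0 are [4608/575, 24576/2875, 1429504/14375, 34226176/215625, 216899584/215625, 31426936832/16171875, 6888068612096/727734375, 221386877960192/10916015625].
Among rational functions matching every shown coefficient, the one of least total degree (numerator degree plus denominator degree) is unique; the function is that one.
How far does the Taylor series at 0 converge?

The radius of convergence is -7/18 + (1/9)*sqrt(46).

No rational of total degree below 5 reproduces all 8 coefficients; solving the [0/5] Pade equations on them gives f(r) = 12/(23*(r + 3/8)*(r**2 + 7*r/9 - 5/12)**2), whose expansion matches every shown term.
Denominator factor (r + 3/8): pole of order 1 at -3/8, modulus 3/8.
Denominator factor (r**2 + 7*r/9 - 5/12)^2: discriminant 184/81, real irrational roots -7/18 + (1/9)*sqrt(46) and -7/18 - (1/9)*sqrt(46); poles of order 2, moduli -7/18 + (1/9)*sqrt(46) and 7/18 + (1/9)*sqrt(46).
The radius of convergence is the smallest modulus among the singular points: -7/18 + (1/9)*sqrt(46).


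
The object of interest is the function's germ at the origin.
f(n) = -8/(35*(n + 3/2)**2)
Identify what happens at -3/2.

The point is a pole of order 2.

The denominator factor n + 3/2 vanishes at -3/2 and appears to the power 2; the numerator there equals -8/35, nonzero, and no other factor vanishes.
Hence a pole whose order is the multiplicity, 2.


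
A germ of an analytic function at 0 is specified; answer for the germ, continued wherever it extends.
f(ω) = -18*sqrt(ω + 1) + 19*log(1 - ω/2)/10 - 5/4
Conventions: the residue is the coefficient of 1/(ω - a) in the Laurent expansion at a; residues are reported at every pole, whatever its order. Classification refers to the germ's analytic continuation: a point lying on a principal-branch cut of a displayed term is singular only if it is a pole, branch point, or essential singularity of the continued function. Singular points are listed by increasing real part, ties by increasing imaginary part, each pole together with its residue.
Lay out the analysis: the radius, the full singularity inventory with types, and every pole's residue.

Radius of convergence at 0: 1.
At -1: an algebraic (square-root) branch point.
At 2: a logarithmic branch point.

Branch term (19/10)*log(1 - ω/(2)): its argument vanishes at ω = 2, a logarithmic branch point, modulus 2.
Branch term (-18)*sqrt(1 - ω/(-1)): its argument vanishes at ω = -1, a square-root branch point, modulus 1.
The radius of convergence is the smallest modulus among the singular points: 1.
List the singular points by increasing real part (a conjugate pair: the negative imaginary part first).


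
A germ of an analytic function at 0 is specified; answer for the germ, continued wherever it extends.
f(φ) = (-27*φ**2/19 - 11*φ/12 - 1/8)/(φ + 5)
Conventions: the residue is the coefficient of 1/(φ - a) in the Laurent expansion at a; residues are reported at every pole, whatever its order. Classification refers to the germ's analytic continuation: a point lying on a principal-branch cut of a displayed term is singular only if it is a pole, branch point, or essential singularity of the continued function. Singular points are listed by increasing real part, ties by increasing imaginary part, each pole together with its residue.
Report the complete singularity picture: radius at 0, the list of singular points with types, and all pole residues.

Denominator factor (φ + 5): pole of order 1 at -5, modulus 5.
The radius of convergence is the smallest modulus among the singular points: 5.
At the order-1 pole -5 set g(φ) = (φ - (-5))*f(φ) = -27*φ**2/19 - 11*φ/12 - 1/8.
Simple pole: residue = g(a) at a = -5, which is -14167/456.

Radius of convergence at 0: 5.
At -5: a pole of order 1; residue -14167/456.


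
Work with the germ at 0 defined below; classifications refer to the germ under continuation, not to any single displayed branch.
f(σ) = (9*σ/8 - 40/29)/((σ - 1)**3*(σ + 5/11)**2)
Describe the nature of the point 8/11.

Denominator factors: σ - 1 = -3/11 at σ = 8/11; σ + 5/11 = 13/11 at σ = 8/11 — none vanishes.
So the germ continues analytically to 8/11.

The point is a regular point.


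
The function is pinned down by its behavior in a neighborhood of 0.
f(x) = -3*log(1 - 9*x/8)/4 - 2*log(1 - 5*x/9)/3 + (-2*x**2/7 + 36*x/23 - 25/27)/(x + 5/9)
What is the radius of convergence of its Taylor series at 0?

Denominator factor (x + 5/9): pole of order 1 at -5/9, modulus 5/9.
Branch term (-2/3)*log(1 - x/(9/5)): its argument vanishes at x = 9/5, a logarithmic branch point, modulus 9/5.
Branch term (-3/4)*log(1 - x/(8/9)): its argument vanishes at x = 8/9, a logarithmic branch point, modulus 8/9.
The radius of convergence is the smallest modulus among the singular points: 5/9.

The radius of convergence is 5/9.


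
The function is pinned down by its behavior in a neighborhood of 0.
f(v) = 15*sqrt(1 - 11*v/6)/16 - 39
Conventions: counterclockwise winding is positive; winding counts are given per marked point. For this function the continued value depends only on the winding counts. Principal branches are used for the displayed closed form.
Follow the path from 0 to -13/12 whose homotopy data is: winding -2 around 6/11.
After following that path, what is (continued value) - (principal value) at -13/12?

The rational part is single-valued and drops out of the difference; each branch term changes only by its own monodromy.
(15/16)*sqrt(1 - v/(6/11)): winding -2 is even, the square root returns to the same sheet, contribution 0.
Summing the contributions at v = -13/12 gives 0.

Continued minus principal equals 0.


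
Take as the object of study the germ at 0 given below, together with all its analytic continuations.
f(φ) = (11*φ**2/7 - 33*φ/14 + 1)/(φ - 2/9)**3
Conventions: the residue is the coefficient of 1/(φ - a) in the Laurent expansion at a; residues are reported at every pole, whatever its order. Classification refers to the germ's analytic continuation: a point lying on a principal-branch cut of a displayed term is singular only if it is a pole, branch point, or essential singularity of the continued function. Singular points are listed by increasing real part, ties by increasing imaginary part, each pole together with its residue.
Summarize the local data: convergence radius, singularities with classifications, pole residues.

Denominator factor (φ - 2/9)^3: pole of order 3 at 2/9, modulus 2/9.
The radius of convergence is the smallest modulus among the singular points: 2/9.
At the order-3 pole 2/9 set g(φ) = (φ - (2/9))^3*f(φ) = 11*φ**2/7 - 33*φ/14 + 1.
Order-3 pole: residue = g''(a)/2; g''(2/9) = 22/7, so the residue is 11/7.

Radius of convergence at 0: 2/9.
At 2/9: a pole of order 3; residue 11/7.


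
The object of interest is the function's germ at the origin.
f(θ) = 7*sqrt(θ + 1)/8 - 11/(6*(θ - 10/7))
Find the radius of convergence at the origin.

The radius of convergence is 1.

Denominator factor (θ - 10/7): pole of order 1 at 10/7, modulus 10/7.
Branch term (7/8)*sqrt(1 - θ/(-1)): its argument vanishes at θ = -1, a square-root branch point, modulus 1.
The radius of convergence is the smallest modulus among the singular points: 1.


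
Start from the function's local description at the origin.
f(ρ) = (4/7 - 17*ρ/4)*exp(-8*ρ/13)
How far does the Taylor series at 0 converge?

The radius of convergence is infinite.

The factor exp(-8*ρ/13) is entire and contributes no finite singular point.
The polynomial part has no poles.
No finite singular points: the Taylor series at 0 converges everywhere.


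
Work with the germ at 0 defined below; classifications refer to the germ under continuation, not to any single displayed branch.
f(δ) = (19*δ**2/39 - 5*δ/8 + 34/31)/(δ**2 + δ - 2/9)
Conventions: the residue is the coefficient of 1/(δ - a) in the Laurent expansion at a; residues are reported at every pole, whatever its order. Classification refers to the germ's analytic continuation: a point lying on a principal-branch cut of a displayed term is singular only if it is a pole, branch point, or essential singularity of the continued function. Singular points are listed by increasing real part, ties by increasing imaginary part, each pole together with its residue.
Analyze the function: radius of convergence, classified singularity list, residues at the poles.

Radius of convergence at 0: -1/2 + (1/6)*sqrt(17).
At -1/2 - (1/6)*sqrt(17): a pole of order 1; residue -347/624 - (23585/75888)*sqrt(17).
At -1/2 + (1/6)*sqrt(17): a pole of order 1; residue -347/624 + (23585/75888)*sqrt(17).

Denominator factor (δ**2 + δ - 2/9): discriminant 17/9, real irrational roots -1/2 + (1/6)*sqrt(17) and -1/2 - (1/6)*sqrt(17); poles of order 1, moduli -1/2 + (1/6)*sqrt(17) and 1/2 + (1/6)*sqrt(17).
The radius of convergence is the smallest modulus among the singular points: -1/2 + (1/6)*sqrt(17).
The factor δ**2 + δ - 2/9 splits as (δ - a)(δ - a') with a = -1/2 - (1/6)*sqrt(17), a' = -1/2 + (1/6)*sqrt(17). At the order-1 pole a set g(δ) = (δ - a)*f(δ) = [19*δ**2/39 - 5*δ/8 + 34/31] / (δ - a').
Simple pole: residue = g(a) at a = -1/2 - (1/6)*sqrt(17), which is -347/624 - (23585/75888)*sqrt(17).
The factor δ**2 + δ - 2/9 splits as (δ - a)(δ - a') with a = -1/2 + (1/6)*sqrt(17), a' = -1/2 - (1/6)*sqrt(17). At the order-1 pole a set g(δ) = (δ - a)*f(δ) = [19*δ**2/39 - 5*δ/8 + 34/31] / (δ - a').
Simple pole: residue = g(a) at a = -1/2 + (1/6)*sqrt(17), which is -347/624 + (23585/75888)*sqrt(17).
List the singular points by increasing real part (a conjugate pair: the negative imaginary part first).


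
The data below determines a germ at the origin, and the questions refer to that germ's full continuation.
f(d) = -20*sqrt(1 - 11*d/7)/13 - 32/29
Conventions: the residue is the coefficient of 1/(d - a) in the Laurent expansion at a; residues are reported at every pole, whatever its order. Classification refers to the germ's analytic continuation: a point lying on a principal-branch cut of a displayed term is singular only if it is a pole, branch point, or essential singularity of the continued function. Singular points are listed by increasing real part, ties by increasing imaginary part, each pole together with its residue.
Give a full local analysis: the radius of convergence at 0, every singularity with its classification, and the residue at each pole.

Branch term (-20/13)*sqrt(1 - d/(7/11)): its argument vanishes at d = 7/11, a square-root branch point, modulus 7/11.
The radius of convergence is the smallest modulus among the singular points: 7/11.

Radius of convergence at 0: 7/11.
At 7/11: an algebraic (square-root) branch point.


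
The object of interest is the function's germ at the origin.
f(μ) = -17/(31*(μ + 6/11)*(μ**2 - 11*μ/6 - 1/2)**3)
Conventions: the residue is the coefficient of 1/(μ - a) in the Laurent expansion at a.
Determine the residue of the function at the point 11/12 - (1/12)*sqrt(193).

The residue is 120466148/222860767 + (9147292/222860767)*sqrt(193).


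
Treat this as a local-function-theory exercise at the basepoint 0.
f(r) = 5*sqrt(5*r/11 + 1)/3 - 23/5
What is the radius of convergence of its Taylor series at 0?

Branch term (5/3)*sqrt(1 - r/(-11/5)): its argument vanishes at r = -11/5, a square-root branch point, modulus 11/5.
The radius of convergence is the smallest modulus among the singular points: 11/5.

The radius of convergence is 11/5.


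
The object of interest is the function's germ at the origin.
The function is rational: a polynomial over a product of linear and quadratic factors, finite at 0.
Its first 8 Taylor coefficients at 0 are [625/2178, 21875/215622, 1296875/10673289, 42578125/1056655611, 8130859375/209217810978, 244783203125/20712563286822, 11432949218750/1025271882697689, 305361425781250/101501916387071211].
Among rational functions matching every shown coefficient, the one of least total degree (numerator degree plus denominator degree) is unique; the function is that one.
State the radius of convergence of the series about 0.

No rational of total degree below 3 reproduces all 8 coefficients; solving the [0/3] Pade equations on them gives f(ε) = 5/(2*(ε - 11/5)**2*(ε + 9/5)), whose expansion matches every shown term.
Denominator factor (ε + 9/5): pole of order 1 at -9/5, modulus 9/5.
Denominator factor (ε - 11/5)^2: pole of order 2 at 11/5, modulus 11/5.
The radius of convergence is the smallest modulus among the singular points: 9/5.

The radius of convergence is 9/5.


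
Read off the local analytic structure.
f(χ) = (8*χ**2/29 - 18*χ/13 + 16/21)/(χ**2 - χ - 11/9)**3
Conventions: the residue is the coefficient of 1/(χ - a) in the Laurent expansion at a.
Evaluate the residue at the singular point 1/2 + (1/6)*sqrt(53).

The residue is (12258/392886403)*sqrt(53).

The factor χ**2 - χ - 11/9 splits as (χ - a)(χ - a') with a = 1/2 + (1/6)*sqrt(53), a' = 1/2 - (1/6)*sqrt(53). At the order-3 pole a set g(χ) = (χ - a)^3*f(χ) = [8*χ**2/29 - 18*χ/13 + 16/21] / (χ - a')^3.
Order-3 pole: residue = g''(a)/2; g''(1/2 + (1/6)*sqrt(53)) = (24516/392886403)*sqrt(53), so the residue is (12258/392886403)*sqrt(53).
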